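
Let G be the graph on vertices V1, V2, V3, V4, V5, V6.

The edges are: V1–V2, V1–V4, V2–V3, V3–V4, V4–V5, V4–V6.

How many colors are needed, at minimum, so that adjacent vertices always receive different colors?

2

V3 and V4 are adjacent, so at least 2 colors are needed.
2 colors suffice: color 1 → {V2, V4}; color 2 → {V1, V3, V5, V6}. Each edge has distinct colors on its endpoints.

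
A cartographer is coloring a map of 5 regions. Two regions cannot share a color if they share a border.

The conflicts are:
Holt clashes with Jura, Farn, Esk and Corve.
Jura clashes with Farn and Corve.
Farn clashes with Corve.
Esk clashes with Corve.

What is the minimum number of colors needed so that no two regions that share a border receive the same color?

Holt, Jura, Farn, Corve all conflict with each other, so at least 4 colors are needed.
4 colors suffice: color 1 → {Holt}; color 2 → {Corve}; color 3 → {Farn, Esk}; color 4 → {Jura}. No two conflicting regions share a color.

4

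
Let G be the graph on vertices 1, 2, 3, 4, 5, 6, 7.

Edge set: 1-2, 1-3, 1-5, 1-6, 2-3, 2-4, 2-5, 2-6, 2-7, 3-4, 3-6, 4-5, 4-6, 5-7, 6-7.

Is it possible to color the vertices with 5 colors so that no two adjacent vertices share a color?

The chromatic number is 4. 2, 3, 4, 6 form a clique, so at least 4 colors are needed.
One proper 4-coloring: 1=yellow, 2=red, 3=green, 4=yellow, 5=blue, 6=blue, 7=green.
Since 5 ≥ 4, a proper 5-coloring certainly exists.

Yes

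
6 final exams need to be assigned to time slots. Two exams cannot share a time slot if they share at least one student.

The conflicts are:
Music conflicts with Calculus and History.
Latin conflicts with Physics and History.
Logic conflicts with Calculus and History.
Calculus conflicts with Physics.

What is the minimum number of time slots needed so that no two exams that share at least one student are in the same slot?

3

The cycle Physics-Latin-History-Logic-Calculus-Physics has odd length 5, so it cannot be 2-colored; at least 3 time slots are needed.
A valid assignment using 3 time slots: Music=2, Latin=3, Logic=2, Calculus=1, Physics=2, History=1. No two conflicting exams share a time slot.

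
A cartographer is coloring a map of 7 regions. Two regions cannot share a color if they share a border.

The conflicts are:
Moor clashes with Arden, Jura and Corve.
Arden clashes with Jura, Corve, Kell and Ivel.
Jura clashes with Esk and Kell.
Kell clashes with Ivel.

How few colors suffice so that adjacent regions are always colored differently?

Moor, Arden, Corve all conflict with each other, so at least 3 colors are needed.
3 colors suffice: color 1 → {Arden, Esk}; color 2 → {Jura, Corve, Ivel}; color 3 → {Moor, Kell}. Every pair that conflicts lands in different colors.

3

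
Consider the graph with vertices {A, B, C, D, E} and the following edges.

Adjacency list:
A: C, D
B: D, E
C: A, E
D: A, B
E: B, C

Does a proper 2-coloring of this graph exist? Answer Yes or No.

No

The cycle D-B-E-C-A-D has odd length 5, so it cannot be 2-colored; at least 3 colors are needed.
So 2 colors are not enough.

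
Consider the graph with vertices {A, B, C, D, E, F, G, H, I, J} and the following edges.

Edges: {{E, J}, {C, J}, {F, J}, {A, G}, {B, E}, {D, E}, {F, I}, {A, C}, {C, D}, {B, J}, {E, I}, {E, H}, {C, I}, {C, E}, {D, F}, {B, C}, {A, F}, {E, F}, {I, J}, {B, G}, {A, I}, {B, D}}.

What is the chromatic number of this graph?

4

E, F, I, J are pairwise adjacent (a clique of size 4), so at least 4 colors are needed.
One proper 4-coloring: A=1, B=4, C=2, D=3, E=1, F=2, G=2, H=2, I=4, J=3. Every edge joins two different colors.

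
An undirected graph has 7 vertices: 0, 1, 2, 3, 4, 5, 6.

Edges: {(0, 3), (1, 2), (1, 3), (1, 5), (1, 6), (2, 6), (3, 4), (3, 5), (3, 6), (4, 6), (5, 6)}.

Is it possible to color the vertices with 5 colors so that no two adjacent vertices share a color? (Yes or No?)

The chromatic number is 4. 1, 3, 5, 6 are mutually adjacent (a clique of size 4), so at least 4 colors are needed.
4 colors suffice: color a → {0, 6}; color b → {2, 3}; color c → {1, 4}; color d → {5}.
Since 5 ≥ 4, a proper 5-coloring certainly exists.

Yes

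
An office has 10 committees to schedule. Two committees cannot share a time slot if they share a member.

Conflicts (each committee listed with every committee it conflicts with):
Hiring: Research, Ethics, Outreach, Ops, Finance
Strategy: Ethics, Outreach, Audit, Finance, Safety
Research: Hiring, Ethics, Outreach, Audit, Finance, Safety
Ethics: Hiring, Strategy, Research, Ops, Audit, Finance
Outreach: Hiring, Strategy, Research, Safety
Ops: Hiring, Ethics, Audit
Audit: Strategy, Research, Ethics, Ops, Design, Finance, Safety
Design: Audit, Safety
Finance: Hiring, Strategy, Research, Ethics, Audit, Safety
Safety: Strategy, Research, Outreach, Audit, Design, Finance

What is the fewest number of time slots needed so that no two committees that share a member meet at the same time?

Hiring, Research, Ethics, Finance pairwise conflict, so at least 4 time slots are needed.
4 time slots suffice: time slot 1 → {Hiring, Audit}; time slot 2 → {Strategy, Research, Ops, Design}; time slot 3 → {Outreach, Finance}; time slot 4 → {Ethics, Safety}. Every pair that conflicts lands in different time slots.

4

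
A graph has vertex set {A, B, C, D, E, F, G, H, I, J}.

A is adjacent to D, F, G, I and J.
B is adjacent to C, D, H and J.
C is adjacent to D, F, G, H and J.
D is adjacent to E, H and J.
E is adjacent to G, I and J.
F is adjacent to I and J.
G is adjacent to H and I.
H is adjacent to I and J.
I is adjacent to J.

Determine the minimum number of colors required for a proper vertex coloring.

B, C, D, H, J are pairwise adjacent (a clique of size 5), so at least 5 colors are needed.
5 colors suffice: color red → {G, J}; color blue → {C, I}; color green → {A, E, H}; color yellow → {D, F}; color purple → {B}. Every edge joins two different colors.

5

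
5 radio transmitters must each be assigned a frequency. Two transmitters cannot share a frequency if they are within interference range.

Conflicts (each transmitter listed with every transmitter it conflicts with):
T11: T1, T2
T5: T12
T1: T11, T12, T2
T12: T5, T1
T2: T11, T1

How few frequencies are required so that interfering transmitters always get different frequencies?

T11, T1, T2 are mutually in conflict, so at least 3 frequencies are needed.
3 frequencies suffice: T11=3, T5=1, T1=1, T12=2, T2=2. Each listed conflict is separated.

3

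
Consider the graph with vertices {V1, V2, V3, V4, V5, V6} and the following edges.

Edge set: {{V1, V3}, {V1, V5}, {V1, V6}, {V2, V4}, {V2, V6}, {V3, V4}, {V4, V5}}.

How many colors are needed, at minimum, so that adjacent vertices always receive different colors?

The cycle V6-V1-V5-V4-V2-V6 has odd length 5, so it cannot be 2-colored; at least 3 colors are needed.
3 colors suffice: color 1 → {V1, V4}; color 2 → {V3, V5, V6}; color 3 → {V2}. Every edge joins two different colors.

3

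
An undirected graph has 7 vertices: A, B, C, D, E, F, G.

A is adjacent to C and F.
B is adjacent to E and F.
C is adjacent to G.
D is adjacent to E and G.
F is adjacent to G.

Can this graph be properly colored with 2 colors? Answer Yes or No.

No

The cycle G-F-B-E-D-G has odd length 5, so it cannot be 2-colored; at least 3 colors are needed.
So 2 colors are not enough.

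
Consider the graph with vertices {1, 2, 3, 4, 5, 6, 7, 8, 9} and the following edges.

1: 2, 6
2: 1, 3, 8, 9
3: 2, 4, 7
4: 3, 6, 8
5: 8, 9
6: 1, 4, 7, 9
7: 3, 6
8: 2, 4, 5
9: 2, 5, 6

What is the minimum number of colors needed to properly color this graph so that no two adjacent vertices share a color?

The cycle 8-5-9-6-4-8 has odd length 5, so it cannot be 2-colored; at least 3 colors are needed.
3 colors suffice: color a → {2, 5, 6}; color b → {1, 4, 7, 9}; color c → {3, 8}. Every edge joins two different colors.

3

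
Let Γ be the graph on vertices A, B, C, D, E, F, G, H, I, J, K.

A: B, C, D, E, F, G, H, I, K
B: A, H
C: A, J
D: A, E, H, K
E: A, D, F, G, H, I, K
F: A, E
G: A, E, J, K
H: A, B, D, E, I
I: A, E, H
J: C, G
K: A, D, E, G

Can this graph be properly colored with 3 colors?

A, E, H, I form a clique, so at least 4 colors are needed.
So 3 colors are not enough.

No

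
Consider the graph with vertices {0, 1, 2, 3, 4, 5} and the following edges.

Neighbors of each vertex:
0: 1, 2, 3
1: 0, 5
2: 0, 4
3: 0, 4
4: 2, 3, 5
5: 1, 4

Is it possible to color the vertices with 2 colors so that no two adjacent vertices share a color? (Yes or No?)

The cycle 4-5-1-0-2-4 has odd length 5, so it cannot be 2-colored; at least 3 colors are needed.
So 2 colors are not enough.

No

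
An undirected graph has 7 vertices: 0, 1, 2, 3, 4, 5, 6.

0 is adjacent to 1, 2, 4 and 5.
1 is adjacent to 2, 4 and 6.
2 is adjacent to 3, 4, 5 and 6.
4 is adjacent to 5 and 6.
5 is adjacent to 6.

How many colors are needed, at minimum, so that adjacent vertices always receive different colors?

4

1, 2, 4, 6 are mutually adjacent (a clique of size 4), so at least 4 colors are needed.
4 colors suffice: 0=green, 1=yellow, 2=red, 3=blue, 4=blue, 5=yellow, 6=green. No two adjacent vertices share a color.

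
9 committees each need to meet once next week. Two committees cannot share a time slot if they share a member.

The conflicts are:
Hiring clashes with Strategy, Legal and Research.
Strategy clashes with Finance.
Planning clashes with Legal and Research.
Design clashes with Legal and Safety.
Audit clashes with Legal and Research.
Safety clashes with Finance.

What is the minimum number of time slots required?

2

Hiring and Strategy conflict, so at least 2 time slots are needed.
2 time slots suffice: Hiring=2, Strategy=1, Planning=2, Design=2, Audit=2, Legal=1, Safety=1, Finance=2, Research=1. Every pair that conflicts lands in different time slots.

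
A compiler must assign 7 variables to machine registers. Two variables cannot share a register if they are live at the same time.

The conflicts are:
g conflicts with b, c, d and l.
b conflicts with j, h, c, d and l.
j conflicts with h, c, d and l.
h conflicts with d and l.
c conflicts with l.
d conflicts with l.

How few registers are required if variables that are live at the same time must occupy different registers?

5

b, j, h, d, l pairwise conflict, so at least 5 registers are needed.
5 registers suffice: register 1 → {l}; register 2 → {b}; register 3 → {g, j}; register 4 → {c, d}; register 5 → {h}. Each listed conflict is separated.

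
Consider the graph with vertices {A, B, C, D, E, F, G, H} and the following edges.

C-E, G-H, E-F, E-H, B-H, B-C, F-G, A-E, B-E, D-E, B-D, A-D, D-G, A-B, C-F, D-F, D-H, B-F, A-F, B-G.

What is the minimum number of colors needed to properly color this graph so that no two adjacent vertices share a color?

A, B, D, E, F are mutually adjacent (a clique of size 5), so at least 5 colors are needed.
5 colors suffice: A=5, B=1, C=3, D=3, E=4, F=2, G=4, H=2. Each edge has distinct colors on its endpoints.

5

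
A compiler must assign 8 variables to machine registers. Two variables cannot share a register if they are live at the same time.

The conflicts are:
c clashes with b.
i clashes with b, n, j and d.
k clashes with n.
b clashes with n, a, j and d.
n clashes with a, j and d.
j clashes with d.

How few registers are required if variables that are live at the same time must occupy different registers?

i, b, n, j, d are mutually in conflict, so at least 5 registers are needed.
5 registers suffice: register 1 → {k, b}; register 2 → {c, n}; register 3 → {a, d}; register 4 → {i}; register 5 → {j}. No two conflicting variables share a register.

5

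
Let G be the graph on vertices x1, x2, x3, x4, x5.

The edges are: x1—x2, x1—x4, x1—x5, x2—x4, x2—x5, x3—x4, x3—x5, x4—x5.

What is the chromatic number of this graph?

x1, x2, x4, x5 are mutually adjacent (a clique of size 4), so at least 4 colors are needed.
4 colors suffice: color red → {x5}; color blue → {x4}; color green → {x2, x3}; color yellow → {x1}. Each edge has distinct colors on its endpoints.

4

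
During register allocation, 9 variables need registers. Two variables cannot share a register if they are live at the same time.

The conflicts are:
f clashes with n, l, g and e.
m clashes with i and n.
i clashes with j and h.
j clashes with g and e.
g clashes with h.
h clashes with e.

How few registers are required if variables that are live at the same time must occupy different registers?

2

f and l conflict, so at least 2 registers are needed.
2 registers suffice: register 1 → {f, m, j, h}; register 2 → {i, n, l, g, e}. No two conflicting variables share a register.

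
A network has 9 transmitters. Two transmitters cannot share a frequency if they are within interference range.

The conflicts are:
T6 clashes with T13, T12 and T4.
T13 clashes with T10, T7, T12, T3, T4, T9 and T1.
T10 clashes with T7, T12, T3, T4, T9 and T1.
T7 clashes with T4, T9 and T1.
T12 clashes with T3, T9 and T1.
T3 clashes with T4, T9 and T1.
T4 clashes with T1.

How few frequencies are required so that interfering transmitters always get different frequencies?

5

T13, T10, T7, T4, T1 are mutually in conflict, so at least 5 frequencies are needed.
5 frequencies suffice: frequency 1 → {T13}; frequency 2 → {T6, T10}; frequency 3 → {T12, T4}; frequency 4 → {T9, T1}; frequency 5 → {T7, T3}. No two conflicting transmitters share a frequency.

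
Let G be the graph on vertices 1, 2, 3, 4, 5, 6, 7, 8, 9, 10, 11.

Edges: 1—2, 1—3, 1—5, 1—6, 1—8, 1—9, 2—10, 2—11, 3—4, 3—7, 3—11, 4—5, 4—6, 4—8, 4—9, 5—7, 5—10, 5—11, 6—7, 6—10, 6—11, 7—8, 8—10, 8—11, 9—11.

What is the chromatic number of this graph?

2

2 and 11 are adjacent, so at least 2 colors are needed.
2 colors suffice: color a → {1, 4, 7, 10, 11}; color b → {2, 3, 5, 6, 8, 9}. Each edge has distinct colors on its endpoints.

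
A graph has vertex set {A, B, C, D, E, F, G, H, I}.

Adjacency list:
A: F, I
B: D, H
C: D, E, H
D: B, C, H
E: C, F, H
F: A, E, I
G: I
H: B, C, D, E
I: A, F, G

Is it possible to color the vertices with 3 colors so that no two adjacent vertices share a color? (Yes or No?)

The chromatic number is 3. A, F, I are pairwise adjacent, so at least 3 colors are needed.
3 colors suffice: A=blue, B=green, C=green, D=blue, E=blue, F=green, G=blue, H=red, I=red.
That is already a proper 3-coloring.

Yes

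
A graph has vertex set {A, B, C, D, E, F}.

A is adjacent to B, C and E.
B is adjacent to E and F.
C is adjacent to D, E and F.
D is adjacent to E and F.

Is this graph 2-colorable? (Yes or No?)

A, B, E are mutually adjacent, so at least 3 colors are needed.
So 2 colors are not enough.

No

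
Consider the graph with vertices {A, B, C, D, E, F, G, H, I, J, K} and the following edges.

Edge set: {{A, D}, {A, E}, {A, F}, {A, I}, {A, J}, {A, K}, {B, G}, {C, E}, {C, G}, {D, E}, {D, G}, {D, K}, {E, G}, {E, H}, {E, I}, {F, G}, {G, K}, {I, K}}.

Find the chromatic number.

3

D, G, K form a triangle, so at least 3 colors are needed.
One proper 3-coloring: A=red, B=blue, C=green, D=green, E=blue, F=blue, G=red, H=red, I=green, J=blue, K=blue. Each edge has distinct colors on its endpoints.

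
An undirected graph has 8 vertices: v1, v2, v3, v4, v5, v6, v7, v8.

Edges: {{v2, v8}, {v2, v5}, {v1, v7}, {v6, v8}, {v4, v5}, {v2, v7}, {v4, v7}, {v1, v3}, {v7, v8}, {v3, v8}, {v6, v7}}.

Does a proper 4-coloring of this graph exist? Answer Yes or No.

The chromatic number is 3. v2, v7, v8 form a triangle, so at least 3 colors are needed.
3 colors suffice: v1=B, v2=G, v3=R, v4=B, v5=R, v6=G, v7=R, v8=B.
Since 4 ≥ 3, a proper 4-coloring certainly exists.

Yes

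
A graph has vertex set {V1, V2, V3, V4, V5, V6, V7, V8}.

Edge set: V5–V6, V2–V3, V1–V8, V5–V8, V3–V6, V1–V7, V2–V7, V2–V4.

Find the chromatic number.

3

The cycle V5-V6-V3-V2-V7-V1-V8-V5 has odd length 7, so it cannot be 2-colored; at least 3 colors are needed.
3 colors suffice: color 1 → {V1, V2, V5}; color 2 → {V3, V4, V7, V8}; color 3 → {V6}. Each edge has distinct colors on its endpoints.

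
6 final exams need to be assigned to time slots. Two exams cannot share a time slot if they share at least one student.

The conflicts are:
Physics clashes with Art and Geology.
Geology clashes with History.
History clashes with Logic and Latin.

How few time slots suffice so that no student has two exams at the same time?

Physics and Geology conflict, so at least 2 time slots are needed.
A valid assignment using 2 time slots: Physics=1, Art=2, Geology=2, History=1, Logic=2, Latin=2. No two conflicting exams share a time slot.

2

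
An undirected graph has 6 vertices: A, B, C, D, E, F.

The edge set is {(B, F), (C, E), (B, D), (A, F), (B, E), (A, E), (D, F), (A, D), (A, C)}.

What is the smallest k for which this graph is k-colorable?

3

A, C, E are pairwise adjacent, so at least 3 colors are needed.
A valid assignment using 3 colors: A=1, B=1, C=3, D=2, E=2, F=3. Each edge has distinct colors on its endpoints.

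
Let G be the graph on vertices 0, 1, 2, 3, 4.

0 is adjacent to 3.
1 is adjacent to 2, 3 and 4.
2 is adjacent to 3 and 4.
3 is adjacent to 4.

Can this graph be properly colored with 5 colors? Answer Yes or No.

Yes

The chromatic number is 4. 1, 2, 3, 4 form a clique, so at least 4 colors are needed.
4 colors suffice: 0=blue, 1=blue, 2=green, 3=red, 4=yellow.
Since 5 ≥ 4, a proper 5-coloring certainly exists.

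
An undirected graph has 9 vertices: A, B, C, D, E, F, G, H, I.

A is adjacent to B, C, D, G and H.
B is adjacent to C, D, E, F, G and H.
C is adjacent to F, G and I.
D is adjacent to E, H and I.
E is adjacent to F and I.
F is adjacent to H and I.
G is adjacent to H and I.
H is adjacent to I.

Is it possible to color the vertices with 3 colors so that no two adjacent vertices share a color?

A, B, C, G are mutually adjacent (a clique of size 4), so at least 4 colors are needed.
So 3 colors are not enough.

No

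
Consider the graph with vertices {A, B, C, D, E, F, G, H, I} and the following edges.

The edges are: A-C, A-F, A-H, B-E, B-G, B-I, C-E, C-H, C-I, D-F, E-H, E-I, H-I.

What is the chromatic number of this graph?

4

C, E, H, I are pairwise adjacent (a clique of size 4), so at least 4 colors are needed.
One proper 4-coloring: A=1, B=2, C=2, D=1, E=4, F=2, G=1, H=3, I=1. Every edge joins two different colors.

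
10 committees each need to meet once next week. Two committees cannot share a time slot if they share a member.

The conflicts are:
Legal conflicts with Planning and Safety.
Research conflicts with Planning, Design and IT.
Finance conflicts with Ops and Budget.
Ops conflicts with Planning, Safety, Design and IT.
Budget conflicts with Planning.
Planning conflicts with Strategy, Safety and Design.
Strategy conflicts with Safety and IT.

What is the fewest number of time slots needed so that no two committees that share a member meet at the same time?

3

Legal, Planning, Safety are mutually in conflict, so at least 3 time slots are needed.
3 time slots suffice: time slot 1 → {Finance, Planning, IT}; time slot 2 → {Legal, Research, Ops, Budget, Strategy}; time slot 3 → {Safety, Design}. Every pair that conflicts lands in different time slots.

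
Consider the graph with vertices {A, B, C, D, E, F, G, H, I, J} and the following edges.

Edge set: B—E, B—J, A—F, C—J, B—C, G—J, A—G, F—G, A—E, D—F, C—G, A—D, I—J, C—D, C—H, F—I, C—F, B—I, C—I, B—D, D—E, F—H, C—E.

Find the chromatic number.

B, C, D, E are pairwise adjacent (a clique of size 4), so at least 4 colors are needed.
4 colors suffice: color 1 → {A, C}; color 2 → {B, F}; color 3 → {D, G, H, I}; color 4 → {E, J}. Each edge has distinct colors on its endpoints.

4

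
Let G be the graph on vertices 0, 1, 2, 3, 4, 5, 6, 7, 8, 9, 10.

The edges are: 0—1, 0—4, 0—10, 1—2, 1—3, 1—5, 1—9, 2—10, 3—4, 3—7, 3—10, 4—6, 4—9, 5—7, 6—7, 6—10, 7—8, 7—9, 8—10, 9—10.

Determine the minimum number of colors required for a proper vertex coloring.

0 and 4 are adjacent, so at least 2 colors are needed.
One proper 2-coloring: 0=b, 1=a, 2=b, 3=b, 4=a, 5=b, 6=b, 7=a, 8=b, 9=b, 10=a. Each edge has distinct colors on its endpoints.

2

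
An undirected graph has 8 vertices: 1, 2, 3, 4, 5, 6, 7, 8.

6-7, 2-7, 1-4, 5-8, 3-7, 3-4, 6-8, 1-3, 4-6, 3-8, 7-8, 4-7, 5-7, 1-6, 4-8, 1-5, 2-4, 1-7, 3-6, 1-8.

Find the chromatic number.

1, 3, 4, 6, 7, 8 are pairwise adjacent (a clique of size 6), so at least 6 colors are needed.
One proper 6-coloring: 1=b, 2=b, 3=f, 4=c, 5=c, 6=e, 7=a, 8=d. Every edge joins two different colors.

6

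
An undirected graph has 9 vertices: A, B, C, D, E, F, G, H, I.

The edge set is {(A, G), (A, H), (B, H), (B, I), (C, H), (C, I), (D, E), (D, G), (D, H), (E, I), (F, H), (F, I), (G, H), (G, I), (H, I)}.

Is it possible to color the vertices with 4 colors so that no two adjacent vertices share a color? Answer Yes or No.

Yes

The chromatic number is 3. D, G, H are pairwise adjacent, so at least 3 colors are needed.
3 colors suffice: color 1 → {E, H}; color 2 → {A, D, I}; color 3 → {B, C, F, G}.
Since 4 ≥ 3, a proper 4-coloring certainly exists.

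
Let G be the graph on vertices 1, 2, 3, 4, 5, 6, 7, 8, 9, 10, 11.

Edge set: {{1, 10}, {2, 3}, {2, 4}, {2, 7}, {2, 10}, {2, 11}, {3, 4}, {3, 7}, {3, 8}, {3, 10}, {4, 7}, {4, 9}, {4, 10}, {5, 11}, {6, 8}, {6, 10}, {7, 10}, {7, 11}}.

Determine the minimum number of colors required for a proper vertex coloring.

5

2, 3, 4, 7, 10 are pairwise adjacent (a clique of size 5), so at least 5 colors are needed.
5 colors suffice: color a → {8, 9, 10, 11}; color b → {1, 2, 5, 6}; color c → {4}; color d → {7}; color e → {3}. Every edge joins two different colors.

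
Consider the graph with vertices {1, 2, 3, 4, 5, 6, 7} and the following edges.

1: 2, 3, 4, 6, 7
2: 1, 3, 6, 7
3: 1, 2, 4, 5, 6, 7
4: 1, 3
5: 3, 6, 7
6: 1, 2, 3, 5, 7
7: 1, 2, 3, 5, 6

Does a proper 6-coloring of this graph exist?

The chromatic number is 5. 1, 2, 3, 6, 7 form a clique, so at least 5 colors are needed.
5 colors suffice: 1=green, 2=purple, 3=red, 4=blue, 5=green, 6=blue, 7=yellow.
Since 6 ≥ 5, a proper 6-coloring certainly exists.

Yes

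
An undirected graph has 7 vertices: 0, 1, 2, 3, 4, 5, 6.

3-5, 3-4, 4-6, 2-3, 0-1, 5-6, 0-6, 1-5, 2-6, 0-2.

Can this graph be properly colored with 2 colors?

0, 2, 6 are pairwise adjacent, so at least 3 colors are needed.
So 2 colors are not enough.

No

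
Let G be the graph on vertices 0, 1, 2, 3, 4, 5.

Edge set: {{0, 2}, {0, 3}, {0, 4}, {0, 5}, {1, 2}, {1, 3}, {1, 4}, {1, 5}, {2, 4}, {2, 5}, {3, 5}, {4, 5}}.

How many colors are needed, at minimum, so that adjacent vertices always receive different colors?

4

0, 2, 4, 5 are pairwise adjacent (a clique of size 4), so at least 4 colors are needed.
4 colors suffice: color a → {5}; color b → {3, 4}; color c → {0, 1}; color d → {2}. Each edge has distinct colors on its endpoints.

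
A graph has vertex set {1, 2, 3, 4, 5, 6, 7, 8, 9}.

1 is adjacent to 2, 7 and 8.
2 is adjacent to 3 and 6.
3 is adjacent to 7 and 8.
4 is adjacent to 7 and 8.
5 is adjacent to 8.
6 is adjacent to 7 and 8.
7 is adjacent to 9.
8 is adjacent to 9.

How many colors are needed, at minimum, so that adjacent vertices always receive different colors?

8 and 9 are adjacent, so at least 2 colors are needed.
A valid assignment using 2 colors: 1=b, 2=a, 3=b, 4=b, 5=b, 6=b, 7=a, 8=a, 9=b. Every edge joins two different colors.

2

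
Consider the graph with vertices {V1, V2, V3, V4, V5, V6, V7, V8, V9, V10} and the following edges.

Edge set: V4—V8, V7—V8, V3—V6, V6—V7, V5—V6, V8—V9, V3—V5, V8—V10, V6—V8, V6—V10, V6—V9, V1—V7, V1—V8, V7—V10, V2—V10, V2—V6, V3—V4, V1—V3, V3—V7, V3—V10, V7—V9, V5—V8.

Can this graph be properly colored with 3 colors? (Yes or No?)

V3, V6, V7, V10 form a clique, so at least 4 colors are needed.
So 3 colors are not enough.

No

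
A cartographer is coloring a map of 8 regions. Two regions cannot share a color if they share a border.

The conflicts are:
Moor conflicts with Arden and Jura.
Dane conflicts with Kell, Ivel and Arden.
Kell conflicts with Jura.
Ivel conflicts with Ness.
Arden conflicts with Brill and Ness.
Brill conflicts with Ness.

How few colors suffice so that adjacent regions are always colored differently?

Arden, Brill, Ness all conflict with each other, so at least 3 colors are needed.
3 colors suffice: color 1 → {Ivel, Arden, Jura}; color 2 → {Moor, Dane, Ness}; color 3 → {Kell, Brill}. No two conflicting regions share a color.

3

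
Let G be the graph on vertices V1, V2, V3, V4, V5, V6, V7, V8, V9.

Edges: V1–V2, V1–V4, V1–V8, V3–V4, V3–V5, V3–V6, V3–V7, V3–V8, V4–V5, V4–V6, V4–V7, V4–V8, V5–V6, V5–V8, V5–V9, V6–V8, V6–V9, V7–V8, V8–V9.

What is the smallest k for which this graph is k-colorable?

5

V3, V4, V5, V6, V8 are mutually adjacent (a clique of size 5), so at least 5 colors are needed.
A valid assignment using 5 colors: V1=G, V2=R, V3=G, V4=B, V5=Y, V6=P, V7=Y, V8=R, V9=B. Each edge has distinct colors on its endpoints.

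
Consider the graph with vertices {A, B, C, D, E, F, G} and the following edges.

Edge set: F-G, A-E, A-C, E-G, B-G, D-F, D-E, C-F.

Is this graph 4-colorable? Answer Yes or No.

The chromatic number is 3. The cycle E-A-C-F-G-E has odd length 5, so it cannot be 2-colored; at least 3 colors are needed.
A valid assignment using 3 colors: A=green, B=blue, C=red, D=red, E=blue, F=blue, G=red.
Since 4 ≥ 3, a proper 4-coloring certainly exists.

Yes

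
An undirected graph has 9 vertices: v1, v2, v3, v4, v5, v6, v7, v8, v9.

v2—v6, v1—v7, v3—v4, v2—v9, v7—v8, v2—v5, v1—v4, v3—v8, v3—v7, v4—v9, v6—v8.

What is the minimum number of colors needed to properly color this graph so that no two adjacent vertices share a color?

v3, v7, v8 are pairwise adjacent, so at least 3 colors are needed.
3 colors suffice: color 1 → {v1, v2, v3}; color 2 → {v4, v5, v8}; color 3 → {v6, v7, v9}. Every edge joins two different colors.

3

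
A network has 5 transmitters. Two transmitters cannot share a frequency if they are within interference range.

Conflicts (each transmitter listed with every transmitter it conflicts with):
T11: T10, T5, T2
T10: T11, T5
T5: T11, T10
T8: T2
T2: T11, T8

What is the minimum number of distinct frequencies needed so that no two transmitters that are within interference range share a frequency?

T11, T10, T5 pairwise conflict, so at least 3 frequencies are needed.
3 frequencies suffice: T11=1, T10=3, T5=2, T8=1, T2=2. Each listed conflict is separated.

3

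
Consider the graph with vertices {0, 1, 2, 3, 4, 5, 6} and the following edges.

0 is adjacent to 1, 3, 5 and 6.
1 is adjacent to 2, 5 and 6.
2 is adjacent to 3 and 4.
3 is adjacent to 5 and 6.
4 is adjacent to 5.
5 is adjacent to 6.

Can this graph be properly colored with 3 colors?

No

0, 1, 5, 6 form a clique, so at least 4 colors are needed.
So 3 colors are not enough.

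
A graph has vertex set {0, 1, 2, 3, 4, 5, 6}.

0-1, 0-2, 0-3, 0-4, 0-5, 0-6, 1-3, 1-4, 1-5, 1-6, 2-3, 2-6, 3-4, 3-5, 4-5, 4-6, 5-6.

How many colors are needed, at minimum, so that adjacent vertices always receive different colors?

0, 1, 3, 4, 5 form a clique, so at least 5 colors are needed.
5 colors suffice: 0=red, 1=blue, 2=blue, 3=green, 4=yellow, 5=purple, 6=green. No two adjacent vertices share a color.

5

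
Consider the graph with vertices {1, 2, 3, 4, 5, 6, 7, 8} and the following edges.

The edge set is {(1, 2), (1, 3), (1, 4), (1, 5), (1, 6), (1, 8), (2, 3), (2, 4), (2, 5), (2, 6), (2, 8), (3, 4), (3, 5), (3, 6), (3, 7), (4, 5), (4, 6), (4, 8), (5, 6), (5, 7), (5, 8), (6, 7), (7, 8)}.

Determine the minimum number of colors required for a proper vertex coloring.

6

1, 2, 3, 4, 5, 6 form a clique, so at least 6 colors are needed.
6 colors suffice: 1=purple, 2=green, 3=orange, 4=blue, 5=red, 6=yellow, 7=blue, 8=yellow. Every edge joins two different colors.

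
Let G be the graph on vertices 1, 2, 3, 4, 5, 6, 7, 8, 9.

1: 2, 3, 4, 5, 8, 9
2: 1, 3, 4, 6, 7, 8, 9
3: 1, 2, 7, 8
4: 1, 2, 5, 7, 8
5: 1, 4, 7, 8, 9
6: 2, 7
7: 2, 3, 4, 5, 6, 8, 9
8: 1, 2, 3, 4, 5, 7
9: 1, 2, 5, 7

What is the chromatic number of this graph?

4

4, 5, 7, 8 form a clique, so at least 4 colors are needed.
One proper 4-coloring: 1=a, 2=b, 3=d, 4=d, 5=b, 6=c, 7=a, 8=c, 9=c. No two adjacent vertices share a color.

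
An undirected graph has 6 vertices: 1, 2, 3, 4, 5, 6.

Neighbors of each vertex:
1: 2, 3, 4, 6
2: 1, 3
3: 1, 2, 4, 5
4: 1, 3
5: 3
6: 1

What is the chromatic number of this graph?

3

1, 3, 4 are pairwise adjacent, so at least 3 colors are needed.
3 colors suffice: color red → {1, 5}; color blue → {3, 6}; color green → {2, 4}. No two adjacent vertices share a color.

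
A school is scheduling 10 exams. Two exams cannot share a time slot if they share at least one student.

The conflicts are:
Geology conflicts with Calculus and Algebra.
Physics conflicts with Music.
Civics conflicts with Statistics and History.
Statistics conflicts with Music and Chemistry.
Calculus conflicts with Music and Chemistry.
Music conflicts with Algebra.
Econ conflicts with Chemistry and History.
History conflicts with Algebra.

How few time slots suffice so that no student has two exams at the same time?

3

The cycle Civics-Statistics-Music-Algebra-History-Civics has odd length 5, so it cannot be 2-colored; at least 3 time slots are needed.
3 time slots suffice: Geology=1, Physics=2, Civics=3, Statistics=2, Calculus=2, Music=1, Econ=2, Chemistry=1, History=1, Algebra=2. Every pair that conflicts lands in different time slots.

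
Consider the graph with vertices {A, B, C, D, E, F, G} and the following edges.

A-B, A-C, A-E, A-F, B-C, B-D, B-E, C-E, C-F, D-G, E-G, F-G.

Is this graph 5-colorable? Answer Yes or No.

The chromatic number is 4. A, B, C, E form a clique, so at least 4 colors are needed.
4 colors suffice: color 1 → {D, E, F}; color 2 → {C, G}; color 3 → {A}; color 4 → {B}.
Since 5 ≥ 4, a proper 5-coloring certainly exists.

Yes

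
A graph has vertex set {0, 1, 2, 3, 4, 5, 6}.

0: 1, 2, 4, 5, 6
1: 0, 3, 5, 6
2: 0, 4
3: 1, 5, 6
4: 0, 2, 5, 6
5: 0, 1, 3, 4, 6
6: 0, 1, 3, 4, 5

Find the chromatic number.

0, 1, 5, 6 are mutually adjacent (a clique of size 4), so at least 4 colors are needed.
4 colors suffice: color red → {2, 6}; color blue → {0, 3}; color green → {5}; color yellow → {1, 4}. No two adjacent vertices share a color.

4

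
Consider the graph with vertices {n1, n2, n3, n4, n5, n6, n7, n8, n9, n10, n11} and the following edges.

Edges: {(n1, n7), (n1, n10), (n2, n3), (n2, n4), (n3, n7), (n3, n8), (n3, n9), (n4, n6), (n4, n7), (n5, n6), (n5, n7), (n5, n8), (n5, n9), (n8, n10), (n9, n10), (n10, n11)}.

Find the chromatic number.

The cycle n7-n5-n9-n10-n1-n7 has odd length 5, so it cannot be 2-colored; at least 3 colors are needed.
One proper 3-coloring: n1=G, n2=B, n3=R, n4=R, n5=R, n6=B, n7=B, n8=B, n9=B, n10=R, n11=B. No two adjacent vertices share a color.

3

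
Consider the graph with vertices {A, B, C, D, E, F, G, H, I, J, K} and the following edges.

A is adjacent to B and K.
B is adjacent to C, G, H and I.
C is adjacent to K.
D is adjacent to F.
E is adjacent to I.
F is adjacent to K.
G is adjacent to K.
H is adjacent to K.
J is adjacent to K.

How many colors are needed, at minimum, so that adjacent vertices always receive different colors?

2

D and F are adjacent, so at least 2 colors are needed.
2 colors suffice: A=blue, B=red, C=blue, D=red, E=red, F=blue, G=blue, H=blue, I=blue, J=blue, K=red. Every edge joins two different colors.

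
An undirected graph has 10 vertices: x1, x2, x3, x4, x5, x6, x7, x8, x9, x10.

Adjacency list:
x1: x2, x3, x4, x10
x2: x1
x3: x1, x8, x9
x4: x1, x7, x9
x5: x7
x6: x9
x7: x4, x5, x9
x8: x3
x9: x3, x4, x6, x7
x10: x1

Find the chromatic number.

3

x4, x7, x9 form a triangle, so at least 3 colors are needed.
One proper 3-coloring: x1=1, x2=2, x3=2, x4=2, x5=1, x6=2, x7=3, x8=1, x9=1, x10=2. Every edge joins two different colors.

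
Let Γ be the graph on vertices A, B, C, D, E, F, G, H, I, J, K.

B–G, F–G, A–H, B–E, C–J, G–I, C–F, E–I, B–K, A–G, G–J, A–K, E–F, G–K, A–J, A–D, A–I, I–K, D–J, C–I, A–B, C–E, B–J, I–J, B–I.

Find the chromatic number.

5

A, B, G, I, K form a clique, so at least 5 colors are needed.
One proper 5-coloring: A=red, B=purple, C=red, D=blue, E=green, F=blue, G=green, H=blue, I=blue, J=yellow, K=yellow. Each edge has distinct colors on its endpoints.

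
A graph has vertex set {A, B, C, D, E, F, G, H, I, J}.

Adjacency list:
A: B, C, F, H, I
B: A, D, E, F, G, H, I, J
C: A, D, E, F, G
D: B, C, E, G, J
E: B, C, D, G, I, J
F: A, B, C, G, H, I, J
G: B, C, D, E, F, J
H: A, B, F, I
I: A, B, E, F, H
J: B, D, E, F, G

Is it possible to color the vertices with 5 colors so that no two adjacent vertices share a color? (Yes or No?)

Yes

The chromatic number is 5. A, B, F, H, I form a clique, so at least 5 colors are needed.
5 colors suffice: color red → {B, C}; color blue → {E, F}; color green → {A, G}; color yellow → {I, J}; color purple → {D, H}.
That is already a proper 5-coloring.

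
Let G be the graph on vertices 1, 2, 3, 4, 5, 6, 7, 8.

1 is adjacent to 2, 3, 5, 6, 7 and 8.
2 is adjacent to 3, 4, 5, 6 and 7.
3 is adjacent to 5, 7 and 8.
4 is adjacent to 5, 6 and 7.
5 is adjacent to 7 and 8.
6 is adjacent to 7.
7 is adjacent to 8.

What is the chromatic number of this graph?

5

1, 3, 5, 7, 8 are mutually adjacent (a clique of size 5), so at least 5 colors are needed.
A valid assignment using 5 colors: 1=b, 2=c, 3=e, 4=b, 5=d, 6=d, 7=a, 8=c. Every edge joins two different colors.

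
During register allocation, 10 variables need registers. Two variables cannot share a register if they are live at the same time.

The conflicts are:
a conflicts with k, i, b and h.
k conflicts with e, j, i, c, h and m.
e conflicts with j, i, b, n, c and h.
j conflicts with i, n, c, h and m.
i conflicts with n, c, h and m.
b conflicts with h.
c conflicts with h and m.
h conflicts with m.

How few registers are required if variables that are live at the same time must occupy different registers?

k, e, j, i, c, h are mutually in conflict, so at least 6 registers are needed.
6 registers suffice: register 1 → {n, h}; register 2 → {i, b}; register 3 → {a, j}; register 4 → {e, m}; register 5 → {k}; register 6 → {c}. Every pair that conflicts lands in different registers.

6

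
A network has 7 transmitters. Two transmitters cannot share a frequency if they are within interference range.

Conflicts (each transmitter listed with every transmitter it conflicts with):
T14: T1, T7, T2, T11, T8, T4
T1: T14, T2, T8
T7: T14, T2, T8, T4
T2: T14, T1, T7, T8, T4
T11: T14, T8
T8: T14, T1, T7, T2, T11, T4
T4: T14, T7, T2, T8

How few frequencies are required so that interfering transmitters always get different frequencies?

T14, T7, T2, T8, T4 are mutually in conflict, so at least 5 frequencies are needed.
5 frequencies suffice: T14=2, T1=4, T7=4, T2=3, T11=3, T8=1, T4=5. No two conflicting transmitters share a frequency.

5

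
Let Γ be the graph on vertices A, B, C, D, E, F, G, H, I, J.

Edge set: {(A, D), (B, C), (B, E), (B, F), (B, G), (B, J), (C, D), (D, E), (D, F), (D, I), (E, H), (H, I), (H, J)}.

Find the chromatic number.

H and I are adjacent, so at least 2 colors are needed.
2 colors suffice: color 1 → {B, D, H}; color 2 → {A, C, E, F, G, I, J}. Every edge joins two different colors.

2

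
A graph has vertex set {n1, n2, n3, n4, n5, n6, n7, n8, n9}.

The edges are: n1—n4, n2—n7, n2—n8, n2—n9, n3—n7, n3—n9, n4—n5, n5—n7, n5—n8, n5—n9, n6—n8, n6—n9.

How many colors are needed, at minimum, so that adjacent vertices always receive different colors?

2

n6 and n9 are adjacent, so at least 2 colors are needed.
One proper 2-coloring: n1=2, n2=2, n3=2, n4=1, n5=2, n6=2, n7=1, n8=1, n9=1. Each edge has distinct colors on its endpoints.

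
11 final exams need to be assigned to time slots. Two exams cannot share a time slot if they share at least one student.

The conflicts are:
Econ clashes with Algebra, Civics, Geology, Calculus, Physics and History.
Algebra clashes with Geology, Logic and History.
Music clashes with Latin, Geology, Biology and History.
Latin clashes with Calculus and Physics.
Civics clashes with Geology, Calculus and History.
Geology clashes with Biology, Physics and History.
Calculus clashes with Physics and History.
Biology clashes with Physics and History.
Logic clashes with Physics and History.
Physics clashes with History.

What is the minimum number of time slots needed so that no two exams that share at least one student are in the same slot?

Econ, Geology, Physics, History pairwise conflict, so at least 4 time slots are needed.
Using 4 time slots: Econ=4, Algebra=2, Music=2, Latin=1, Civics=2, Geology=3, Calculus=3, Biology=4, Logic=3, Physics=2, History=1. Each listed conflict is separated.

4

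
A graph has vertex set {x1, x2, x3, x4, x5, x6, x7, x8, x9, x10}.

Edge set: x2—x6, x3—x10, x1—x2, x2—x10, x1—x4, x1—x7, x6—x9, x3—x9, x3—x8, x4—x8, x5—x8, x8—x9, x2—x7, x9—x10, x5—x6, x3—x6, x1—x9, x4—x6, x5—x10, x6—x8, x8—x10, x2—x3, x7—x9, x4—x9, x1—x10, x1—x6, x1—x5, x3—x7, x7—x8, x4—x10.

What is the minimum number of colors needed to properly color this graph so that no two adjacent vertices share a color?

x3, x7, x8, x9 are mutually adjacent (a clique of size 4), so at least 4 colors are needed.
One proper 4-coloring: x1=2, x2=1, x3=4, x4=4, x5=1, x6=3, x7=3, x8=2, x9=1, x10=3. Every edge joins two different colors.

4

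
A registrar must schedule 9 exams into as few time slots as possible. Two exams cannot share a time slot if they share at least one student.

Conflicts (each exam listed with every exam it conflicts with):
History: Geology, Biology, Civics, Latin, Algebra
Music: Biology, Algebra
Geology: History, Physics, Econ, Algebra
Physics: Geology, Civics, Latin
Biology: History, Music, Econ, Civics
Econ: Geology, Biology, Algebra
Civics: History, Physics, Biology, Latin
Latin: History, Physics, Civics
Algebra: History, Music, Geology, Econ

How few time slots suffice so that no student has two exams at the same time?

3

History, Geology, Algebra are mutually in conflict, so at least 3 time slots are needed.
3 time slots suffice: time slot 1 → {History, Music, Physics, Econ}; time slot 2 → {Civics, Algebra}; time slot 3 → {Geology, Biology, Latin}. Every pair that conflicts lands in different time slots.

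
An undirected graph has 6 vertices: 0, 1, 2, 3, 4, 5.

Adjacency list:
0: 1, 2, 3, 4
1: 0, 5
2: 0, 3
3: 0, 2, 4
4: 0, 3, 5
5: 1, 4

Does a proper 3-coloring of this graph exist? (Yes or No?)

Yes

The chromatic number is 3. 0, 2, 3 are mutually adjacent, so at least 3 colors are needed.
3 colors suffice: color red → {0, 5}; color blue → {1, 2, 4}; color green → {3}.
That is already a proper 3-coloring.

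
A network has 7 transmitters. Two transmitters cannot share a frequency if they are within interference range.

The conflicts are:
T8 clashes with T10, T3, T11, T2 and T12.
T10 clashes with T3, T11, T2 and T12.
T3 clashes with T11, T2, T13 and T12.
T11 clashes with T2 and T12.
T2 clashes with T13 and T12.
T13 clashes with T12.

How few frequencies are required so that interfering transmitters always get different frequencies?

T8, T10, T3, T11, T2, T12 all conflict with each other, so at least 6 frequencies are needed.
A valid assignment using 6 frequencies: T8=6, T10=5, T3=3, T11=4, T2=1, T13=4, T12=2. Every pair that conflicts lands in different frequencies.

6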